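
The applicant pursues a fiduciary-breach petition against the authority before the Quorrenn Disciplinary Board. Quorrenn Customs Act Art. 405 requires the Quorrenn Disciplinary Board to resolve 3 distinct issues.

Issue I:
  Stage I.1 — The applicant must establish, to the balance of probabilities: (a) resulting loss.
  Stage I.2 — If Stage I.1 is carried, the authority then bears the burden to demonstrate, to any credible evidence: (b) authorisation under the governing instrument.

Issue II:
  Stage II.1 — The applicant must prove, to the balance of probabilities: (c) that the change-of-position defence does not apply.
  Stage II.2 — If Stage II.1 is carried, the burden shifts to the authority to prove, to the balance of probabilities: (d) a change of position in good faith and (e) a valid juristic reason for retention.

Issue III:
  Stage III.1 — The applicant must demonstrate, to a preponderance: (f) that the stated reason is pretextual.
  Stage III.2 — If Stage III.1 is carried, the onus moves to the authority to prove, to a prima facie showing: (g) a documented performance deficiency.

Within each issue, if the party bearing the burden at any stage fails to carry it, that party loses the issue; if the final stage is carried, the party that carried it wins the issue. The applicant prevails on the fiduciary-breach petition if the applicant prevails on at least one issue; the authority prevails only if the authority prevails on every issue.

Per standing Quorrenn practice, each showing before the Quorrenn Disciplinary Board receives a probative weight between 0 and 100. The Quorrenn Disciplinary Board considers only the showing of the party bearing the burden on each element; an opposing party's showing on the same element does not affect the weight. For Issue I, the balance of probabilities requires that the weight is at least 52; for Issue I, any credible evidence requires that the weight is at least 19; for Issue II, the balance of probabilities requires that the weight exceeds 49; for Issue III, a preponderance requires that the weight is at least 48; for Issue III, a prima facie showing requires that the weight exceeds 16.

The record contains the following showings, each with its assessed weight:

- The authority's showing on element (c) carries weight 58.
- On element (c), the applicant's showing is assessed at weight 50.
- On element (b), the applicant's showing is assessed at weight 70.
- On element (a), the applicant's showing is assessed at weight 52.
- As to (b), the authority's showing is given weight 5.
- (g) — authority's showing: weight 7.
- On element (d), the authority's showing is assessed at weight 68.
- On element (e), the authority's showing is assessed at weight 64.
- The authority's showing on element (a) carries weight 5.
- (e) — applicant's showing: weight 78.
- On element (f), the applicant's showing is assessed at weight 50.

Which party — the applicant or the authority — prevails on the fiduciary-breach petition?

— Issue I —
At Stage I.1 the applicant must meet the balance of probabilities (weight is at least 52): on (a) the weight is 52 (the authority's 5 is given no effect), which does reach 52, so (a) meets the standard.
  All elements met. The burden passes to the authority.
At Stage I.2 the authority must meet any credible evidence (weight is at least 19): on (b) the weight is 5 (the applicant's 70 is given no effect), which does not reach 19, so (b) does not meet the standard.
  Not every element is met, so the authority fails to carry Stage I.2.
The applicant prevails on this issue.
— Issue II —
At Stage II.1 the applicant must meet the balance of probabilities (weight exceeds 49): on (c) the weight is 50 (the authority's 58 is given no effect), > 49, so (c) meets the standard.
  All elements met. The burden passes to the authority.
At Stage II.2 the authority must meet the balance of probabilities (weight exceeds 49): on (d) the weight is 68, which does exceed 49, so (d) meets the standard; on (e) the weight is 64 (the applicant's 78 is given no effect), which does exceed 49, so (e) meets the standard.
  The authority carries the last stage.
With every stage satisfied, the authority prevails on this issue.
— Issue III —
Stage III.1 — burden on applicant; standard: a preponderance (weight is at least 48).
    (f): 50 ≥ 48 [met]
  Stage III.1 carried; the burden shifts to the authority.
Stage III.2 — burden on authority; standard: a prima facie showing (weight exceeds 16).
    (g): 7 ≤ 16 [not met]
  Not every element is met, so the authority fails to carry Stage III.2.
So the applicant prevails on this issue.
Per-issue: Issue I → applicant; Issue II → authority; Issue III → applicant. The applicant must prevail on at least one issue; overall, the applicant prevails.

applicant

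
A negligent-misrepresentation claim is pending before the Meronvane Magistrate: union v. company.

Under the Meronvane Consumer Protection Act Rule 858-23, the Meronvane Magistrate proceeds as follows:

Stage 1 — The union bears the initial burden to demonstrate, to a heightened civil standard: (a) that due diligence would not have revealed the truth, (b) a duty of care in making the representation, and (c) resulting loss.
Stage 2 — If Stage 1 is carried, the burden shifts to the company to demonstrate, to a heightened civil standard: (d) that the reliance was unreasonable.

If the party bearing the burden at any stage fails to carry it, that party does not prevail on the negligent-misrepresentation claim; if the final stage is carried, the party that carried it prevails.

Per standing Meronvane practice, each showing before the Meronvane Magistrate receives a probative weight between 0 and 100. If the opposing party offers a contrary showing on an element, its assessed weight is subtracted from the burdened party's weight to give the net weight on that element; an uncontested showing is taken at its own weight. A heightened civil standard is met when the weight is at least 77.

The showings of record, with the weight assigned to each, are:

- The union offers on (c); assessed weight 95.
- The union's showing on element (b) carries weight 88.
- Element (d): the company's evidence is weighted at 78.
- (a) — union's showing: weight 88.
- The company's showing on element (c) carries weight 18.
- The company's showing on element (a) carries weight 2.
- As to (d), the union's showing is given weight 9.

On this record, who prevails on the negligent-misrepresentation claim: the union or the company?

At Stage 1 the union must meet a heightened civil standard (weight is at least 77): on (a) the weight is 88 less the opposing 2 gives net 86, which does reach 77, so (a) meets the standard; on (b) the weight is 88, which does reach 77, so (b) meets the standard; on (c) the weight is 95 less the opposing 18 gives net 77, which does reach 77, so (c) meets the standard.
  Stage 1 carried; the burden shifts to the company.
At Stage 2 the company must meet a heightened civil standard (weight is at least 77): on (d) the weight is 78 less the opposing 9 gives net 69, < 77, so (d) does not meet the standard.
  The company does not carry Stage 2.
The union prevails.

union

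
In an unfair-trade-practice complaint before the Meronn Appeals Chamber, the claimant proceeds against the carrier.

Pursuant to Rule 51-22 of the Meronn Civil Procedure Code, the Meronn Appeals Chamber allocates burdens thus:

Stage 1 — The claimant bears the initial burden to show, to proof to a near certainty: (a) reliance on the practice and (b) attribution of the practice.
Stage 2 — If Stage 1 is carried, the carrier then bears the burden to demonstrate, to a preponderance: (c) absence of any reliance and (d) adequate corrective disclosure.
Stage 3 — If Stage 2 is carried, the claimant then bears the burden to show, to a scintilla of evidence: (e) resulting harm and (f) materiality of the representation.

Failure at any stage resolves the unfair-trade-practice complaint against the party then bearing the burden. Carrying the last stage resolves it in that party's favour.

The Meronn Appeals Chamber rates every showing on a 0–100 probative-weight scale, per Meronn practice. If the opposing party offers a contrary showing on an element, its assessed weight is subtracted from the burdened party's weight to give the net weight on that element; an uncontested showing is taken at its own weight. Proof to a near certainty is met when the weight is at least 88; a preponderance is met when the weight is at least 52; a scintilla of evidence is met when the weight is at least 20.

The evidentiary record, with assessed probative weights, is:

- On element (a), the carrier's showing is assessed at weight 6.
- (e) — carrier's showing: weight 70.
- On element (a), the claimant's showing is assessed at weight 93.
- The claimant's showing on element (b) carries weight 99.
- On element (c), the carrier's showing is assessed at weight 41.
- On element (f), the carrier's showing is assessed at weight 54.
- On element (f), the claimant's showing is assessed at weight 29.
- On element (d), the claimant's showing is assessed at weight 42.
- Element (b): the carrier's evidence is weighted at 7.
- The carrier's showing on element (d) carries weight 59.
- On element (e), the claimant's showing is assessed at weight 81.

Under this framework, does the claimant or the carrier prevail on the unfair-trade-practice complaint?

carrier

Stage 1 (claimant, proof to a near certainty, weight is at least 88): (a) net 93−6=87 < 88 — fails; (b) net 99−7=92 ≥ 88 — meets.
  Not every element is met, so the claimant fails to carry Stage 1.
So the carrier prevails.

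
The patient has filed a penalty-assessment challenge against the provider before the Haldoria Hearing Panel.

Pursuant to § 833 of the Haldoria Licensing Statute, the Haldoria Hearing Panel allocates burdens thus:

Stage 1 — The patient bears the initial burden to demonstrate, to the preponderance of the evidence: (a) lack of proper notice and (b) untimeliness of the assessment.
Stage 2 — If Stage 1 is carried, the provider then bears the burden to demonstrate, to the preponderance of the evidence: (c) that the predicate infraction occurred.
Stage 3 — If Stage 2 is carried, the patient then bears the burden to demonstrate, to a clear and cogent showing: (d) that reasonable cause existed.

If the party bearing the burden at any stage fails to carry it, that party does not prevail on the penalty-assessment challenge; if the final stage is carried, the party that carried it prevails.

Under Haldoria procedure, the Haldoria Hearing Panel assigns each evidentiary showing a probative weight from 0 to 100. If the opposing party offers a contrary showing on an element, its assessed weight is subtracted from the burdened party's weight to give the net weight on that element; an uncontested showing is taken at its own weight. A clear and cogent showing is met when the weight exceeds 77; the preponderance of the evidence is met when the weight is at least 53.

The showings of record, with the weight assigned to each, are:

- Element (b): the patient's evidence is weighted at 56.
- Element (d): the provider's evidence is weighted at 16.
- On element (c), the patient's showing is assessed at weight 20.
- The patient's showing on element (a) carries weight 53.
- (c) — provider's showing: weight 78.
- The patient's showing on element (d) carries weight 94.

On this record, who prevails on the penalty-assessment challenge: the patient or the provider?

At Stage 1 the patient must meet the preponderance of the evidence (weight is at least 53): on (a) the weight is 53, ≥ 53, so (a) meets the standard; on (b) the weight is 56, which does reach 53, so (b) meets the standard.
  Stage 1 carried; the burden shifts to the provider.
At Stage 2 the provider must meet the preponderance of the evidence (weight is at least 53): on (c) the weight is 78 less the opposing 20 gives net 58, which does reach 53, so (c) meets the standard.
  All elements met. The burden passes to the patient.
At Stage 3 the patient must meet a clear and cogent showing (weight exceeds 77): on (d) the weight is 94 less the opposing 16 gives net 78, which does exceed 77, so (d) meets the standard.
  The patient carries the last stage.
Every stage carried; the patient prevails.

patient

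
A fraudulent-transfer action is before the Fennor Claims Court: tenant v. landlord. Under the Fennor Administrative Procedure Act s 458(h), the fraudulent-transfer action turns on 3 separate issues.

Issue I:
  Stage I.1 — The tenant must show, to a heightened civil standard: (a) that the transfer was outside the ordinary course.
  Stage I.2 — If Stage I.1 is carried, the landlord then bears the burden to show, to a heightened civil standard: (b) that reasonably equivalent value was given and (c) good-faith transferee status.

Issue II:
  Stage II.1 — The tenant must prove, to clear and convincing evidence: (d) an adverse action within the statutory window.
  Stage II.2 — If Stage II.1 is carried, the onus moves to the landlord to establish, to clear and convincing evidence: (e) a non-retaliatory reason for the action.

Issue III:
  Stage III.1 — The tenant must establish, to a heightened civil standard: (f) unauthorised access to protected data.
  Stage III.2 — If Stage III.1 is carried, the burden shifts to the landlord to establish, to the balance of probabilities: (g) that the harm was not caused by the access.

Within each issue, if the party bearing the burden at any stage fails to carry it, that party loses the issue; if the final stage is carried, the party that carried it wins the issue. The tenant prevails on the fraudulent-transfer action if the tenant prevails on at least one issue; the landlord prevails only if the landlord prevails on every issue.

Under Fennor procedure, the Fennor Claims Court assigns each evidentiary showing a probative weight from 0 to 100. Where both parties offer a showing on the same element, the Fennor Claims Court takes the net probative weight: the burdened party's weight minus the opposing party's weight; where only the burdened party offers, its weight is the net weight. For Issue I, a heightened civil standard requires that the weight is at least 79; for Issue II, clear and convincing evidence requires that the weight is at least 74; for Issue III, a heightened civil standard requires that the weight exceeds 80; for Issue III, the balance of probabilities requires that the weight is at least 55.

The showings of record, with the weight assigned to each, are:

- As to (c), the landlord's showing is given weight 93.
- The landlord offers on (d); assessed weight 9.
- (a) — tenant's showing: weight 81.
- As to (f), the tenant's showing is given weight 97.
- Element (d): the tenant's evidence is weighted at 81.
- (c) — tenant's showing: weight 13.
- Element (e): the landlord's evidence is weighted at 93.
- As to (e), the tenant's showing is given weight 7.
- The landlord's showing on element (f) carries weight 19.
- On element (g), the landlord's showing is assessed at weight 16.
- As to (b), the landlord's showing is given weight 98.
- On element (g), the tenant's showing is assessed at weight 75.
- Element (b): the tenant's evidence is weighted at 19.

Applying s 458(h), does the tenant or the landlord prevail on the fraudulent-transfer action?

— Issue I —
Stage I.1 — burden on tenant; standard: a heightened civil standard (weight is at least 79).
    (a): 81 ≥ 79 [met]
  Stage I.1 carried; the burden shifts to the landlord.
Stage I.2 — burden on landlord; standard: a heightened civil standard (weight is at least 79).
    (b): 98 − 19 = 79 ≥ 79 [met]
    (c): 93 − 13 = 80 ≥ 79 [met]
  All elements met at the final stage.
With every stage satisfied, the landlord prevails on this issue.
— Issue II —
At Stage II.1 the tenant must meet clear and convincing evidence (weight is at least 74): on (d) the weight is 81 less the opposing 9 gives net 72, which does not reach 74, so (d) does not meet the standard.
  Stage II.1 not carried; the tenant fails its burden.
So the landlord prevails on this issue.
— Issue III —
At Stage III.1 the tenant must meet a heightened civil standard (weight exceeds 80): on (f) the weight is 97 less the opposing 19 gives net 78, which does not exceed 80, so (f) does not meet the standard.
  The tenant does not carry Stage III.1.
So the landlord prevails on this issue.
Per-issue: Issue I → landlord; Issue II → landlord; Issue III → landlord. The tenant must prevail on at least one issue; overall, the landlord prevails.

landlord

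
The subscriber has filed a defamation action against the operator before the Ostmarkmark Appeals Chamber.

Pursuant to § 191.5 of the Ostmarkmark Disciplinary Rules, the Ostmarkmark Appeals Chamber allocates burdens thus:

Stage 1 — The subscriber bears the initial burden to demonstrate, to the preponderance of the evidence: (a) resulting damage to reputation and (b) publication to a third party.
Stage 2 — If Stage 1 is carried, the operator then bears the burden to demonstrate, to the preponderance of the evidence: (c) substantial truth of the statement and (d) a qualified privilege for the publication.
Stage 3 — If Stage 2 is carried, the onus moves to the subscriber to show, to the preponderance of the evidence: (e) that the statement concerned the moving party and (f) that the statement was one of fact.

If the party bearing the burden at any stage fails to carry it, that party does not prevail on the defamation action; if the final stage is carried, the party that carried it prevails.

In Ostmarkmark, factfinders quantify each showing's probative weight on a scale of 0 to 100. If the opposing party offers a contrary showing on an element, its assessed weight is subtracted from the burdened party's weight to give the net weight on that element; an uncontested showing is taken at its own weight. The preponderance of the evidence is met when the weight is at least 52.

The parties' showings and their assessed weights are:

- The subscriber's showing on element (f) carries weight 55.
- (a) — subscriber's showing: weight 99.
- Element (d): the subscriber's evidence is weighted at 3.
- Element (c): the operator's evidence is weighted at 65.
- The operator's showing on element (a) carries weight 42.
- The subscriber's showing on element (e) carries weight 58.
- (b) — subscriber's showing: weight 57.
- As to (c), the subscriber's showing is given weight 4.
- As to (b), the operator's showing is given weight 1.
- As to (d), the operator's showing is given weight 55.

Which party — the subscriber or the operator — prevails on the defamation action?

subscriber

At Stage 1 the subscriber must meet the preponderance of the evidence (weight is at least 52): on (a) the weight is 99 less the opposing 42 gives net 57, ≥ 52, so (a) meets the standard; on (b) the weight is 57 less the opposing 1 gives net 56, which does reach 52, so (b) meets the standard.
  All elements met. The burden passes to the operator.
At Stage 2 the operator must meet the preponderance of the evidence (weight is at least 52): on (c) the weight is 65 less the opposing 4 gives net 61, ≥ 52, so (c) meets the standard; on (d) the weight is 55 less the opposing 3 gives net 52, ≥ 52, so (d) meets the standard.
  Stage 2 carried; the burden shifts to the subscriber.
At Stage 3 the subscriber must meet the preponderance of the evidence (weight is at least 52): on (e) the weight is 58, which does reach 52, so (e) meets the standard; on (f) the weight is 55, ≥ 52, so (f) meets the standard.
  The subscriber carries the last stage.
Every stage carried; the subscriber prevails.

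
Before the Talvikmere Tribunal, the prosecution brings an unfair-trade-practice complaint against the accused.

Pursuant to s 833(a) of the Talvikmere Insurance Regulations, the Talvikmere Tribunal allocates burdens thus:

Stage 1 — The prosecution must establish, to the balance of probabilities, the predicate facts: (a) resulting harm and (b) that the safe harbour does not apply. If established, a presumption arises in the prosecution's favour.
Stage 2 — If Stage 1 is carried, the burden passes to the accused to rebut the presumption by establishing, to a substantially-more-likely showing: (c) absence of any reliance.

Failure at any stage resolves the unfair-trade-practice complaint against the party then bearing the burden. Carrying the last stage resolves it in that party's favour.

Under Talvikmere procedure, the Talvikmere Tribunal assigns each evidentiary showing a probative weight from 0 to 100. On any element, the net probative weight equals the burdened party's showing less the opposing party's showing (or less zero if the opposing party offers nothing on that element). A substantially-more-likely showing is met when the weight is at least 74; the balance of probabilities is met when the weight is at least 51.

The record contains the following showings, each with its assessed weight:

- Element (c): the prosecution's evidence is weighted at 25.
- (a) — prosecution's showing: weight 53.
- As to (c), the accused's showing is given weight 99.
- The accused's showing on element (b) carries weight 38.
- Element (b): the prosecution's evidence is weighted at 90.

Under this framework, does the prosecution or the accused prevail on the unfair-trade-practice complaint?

At Stage 1 the prosecution must meet the balance of probabilities (weight is at least 51): on (a) the weight is 53, which does reach 51, so (a) meets the standard; on (b) the weight is 90 less the opposing 38 gives net 52, ≥ 51, so (b) meets the standard.
  Stage 1 is satisfied; the onus moves to the accused.
At Stage 2 the accused must meet a substantially-more-likely showing (weight is at least 74): on (c) the weight is 99 less the opposing 25 gives net 74, which does reach 74, so (c) meets the standard.
  The accused carries the last stage.
All stages carried — the accused prevails.

accused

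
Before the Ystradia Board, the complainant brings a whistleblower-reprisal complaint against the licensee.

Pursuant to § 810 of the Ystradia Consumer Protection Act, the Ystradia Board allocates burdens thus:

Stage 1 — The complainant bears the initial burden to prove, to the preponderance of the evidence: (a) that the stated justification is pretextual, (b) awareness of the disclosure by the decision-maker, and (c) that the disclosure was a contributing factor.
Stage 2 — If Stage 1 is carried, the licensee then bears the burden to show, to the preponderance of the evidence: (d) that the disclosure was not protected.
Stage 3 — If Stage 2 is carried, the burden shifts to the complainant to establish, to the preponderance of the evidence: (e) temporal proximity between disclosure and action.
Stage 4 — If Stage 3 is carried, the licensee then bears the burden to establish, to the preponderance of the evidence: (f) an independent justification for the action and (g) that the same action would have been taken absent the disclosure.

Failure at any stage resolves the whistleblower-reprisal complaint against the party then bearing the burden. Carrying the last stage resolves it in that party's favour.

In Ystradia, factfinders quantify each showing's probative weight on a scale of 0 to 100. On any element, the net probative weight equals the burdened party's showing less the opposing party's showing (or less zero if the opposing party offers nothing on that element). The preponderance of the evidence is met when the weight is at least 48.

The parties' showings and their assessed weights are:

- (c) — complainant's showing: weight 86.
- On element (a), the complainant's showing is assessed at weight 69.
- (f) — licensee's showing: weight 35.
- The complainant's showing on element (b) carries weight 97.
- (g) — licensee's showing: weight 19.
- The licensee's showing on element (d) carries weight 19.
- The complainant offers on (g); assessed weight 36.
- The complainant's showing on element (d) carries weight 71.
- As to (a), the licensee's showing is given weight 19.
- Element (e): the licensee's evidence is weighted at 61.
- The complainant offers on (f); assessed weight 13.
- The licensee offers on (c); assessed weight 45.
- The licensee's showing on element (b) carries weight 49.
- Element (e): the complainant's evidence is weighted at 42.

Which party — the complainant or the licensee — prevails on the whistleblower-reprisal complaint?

Stage 1 — burden on complainant; standard: the preponderance of the evidence (weight is at least 48).
    (a): 69 − 19 = 50 ≥ 48 [met]
    (b): 97 − 49 = 48 ≥ 48 [met]
    (c): 86 − 45 = 41 < 48 [not met]
  The complainant does not carry Stage 1.
The licensee prevails.

licensee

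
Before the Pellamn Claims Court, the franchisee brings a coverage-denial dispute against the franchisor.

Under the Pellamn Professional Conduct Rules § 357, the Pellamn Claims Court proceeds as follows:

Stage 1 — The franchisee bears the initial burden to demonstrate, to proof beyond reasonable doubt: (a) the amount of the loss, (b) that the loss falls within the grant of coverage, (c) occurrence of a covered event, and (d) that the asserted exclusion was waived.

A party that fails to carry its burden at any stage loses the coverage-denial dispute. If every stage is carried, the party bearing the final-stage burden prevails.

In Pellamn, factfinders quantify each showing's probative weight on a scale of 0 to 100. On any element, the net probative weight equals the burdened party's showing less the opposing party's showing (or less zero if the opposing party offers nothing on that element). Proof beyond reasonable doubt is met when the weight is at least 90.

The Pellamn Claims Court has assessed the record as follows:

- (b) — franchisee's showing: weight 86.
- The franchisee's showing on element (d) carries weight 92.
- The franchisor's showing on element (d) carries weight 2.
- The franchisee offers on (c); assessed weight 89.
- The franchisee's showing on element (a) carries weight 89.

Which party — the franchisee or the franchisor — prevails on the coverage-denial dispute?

franchisor

Stage 1 (franchisee, proof beyond reasonable doubt, weight is at least 90): (a) 89 < 90 — fails; (b) 86 < 90 — fails; (c) 89 < 90 — fails; (d) net 92−2=90 ≥ 90 — meets.
  Not every element is met, so the franchisee fails to carry Stage 1.
The franchisor prevails.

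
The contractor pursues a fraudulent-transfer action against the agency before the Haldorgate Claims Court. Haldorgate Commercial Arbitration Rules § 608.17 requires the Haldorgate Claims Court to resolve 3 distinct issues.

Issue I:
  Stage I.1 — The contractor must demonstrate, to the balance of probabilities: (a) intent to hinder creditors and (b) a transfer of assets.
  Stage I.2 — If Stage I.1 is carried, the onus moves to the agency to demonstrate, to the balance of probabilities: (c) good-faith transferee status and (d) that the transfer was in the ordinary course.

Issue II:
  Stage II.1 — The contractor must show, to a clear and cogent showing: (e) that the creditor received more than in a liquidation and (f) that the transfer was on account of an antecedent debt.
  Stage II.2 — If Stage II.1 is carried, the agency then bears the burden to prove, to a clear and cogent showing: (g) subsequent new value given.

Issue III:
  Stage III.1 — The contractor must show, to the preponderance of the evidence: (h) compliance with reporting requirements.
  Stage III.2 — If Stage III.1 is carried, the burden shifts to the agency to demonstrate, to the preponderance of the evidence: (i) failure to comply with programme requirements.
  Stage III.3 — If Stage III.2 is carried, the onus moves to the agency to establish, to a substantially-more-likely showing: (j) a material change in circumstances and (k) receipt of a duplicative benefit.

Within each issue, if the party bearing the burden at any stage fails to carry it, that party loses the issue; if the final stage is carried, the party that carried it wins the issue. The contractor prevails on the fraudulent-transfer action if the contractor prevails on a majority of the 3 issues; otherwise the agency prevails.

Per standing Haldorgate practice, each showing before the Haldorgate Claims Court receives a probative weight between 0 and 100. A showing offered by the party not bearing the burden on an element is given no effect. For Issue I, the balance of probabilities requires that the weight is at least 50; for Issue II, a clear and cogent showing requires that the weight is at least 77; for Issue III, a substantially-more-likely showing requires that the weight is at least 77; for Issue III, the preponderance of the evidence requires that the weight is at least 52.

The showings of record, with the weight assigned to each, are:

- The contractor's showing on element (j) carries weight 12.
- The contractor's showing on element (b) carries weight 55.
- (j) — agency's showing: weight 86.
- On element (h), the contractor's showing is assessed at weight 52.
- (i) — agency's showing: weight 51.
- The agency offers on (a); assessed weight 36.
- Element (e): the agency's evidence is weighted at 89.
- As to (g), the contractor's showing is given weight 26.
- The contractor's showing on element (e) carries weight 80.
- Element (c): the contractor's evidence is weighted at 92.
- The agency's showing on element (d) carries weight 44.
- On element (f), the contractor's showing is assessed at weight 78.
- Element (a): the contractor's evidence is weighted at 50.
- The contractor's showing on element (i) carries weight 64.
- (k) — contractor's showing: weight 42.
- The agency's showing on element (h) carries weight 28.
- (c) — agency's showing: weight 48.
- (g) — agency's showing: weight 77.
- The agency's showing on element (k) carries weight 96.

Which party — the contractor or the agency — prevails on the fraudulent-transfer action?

contractor

— Issue I —
Stage I.1 — burden on contractor; standard: the balance of probabilities (weight is at least 50).
    (a): 50 (agency's 36 disregarded) ≥ 50 [met]
    (b): 55 ≥ 50 [met]
  The contractor carries Stage I.1; the agency now bears the burden.
Stage I.2 — burden on agency; standard: the balance of probabilities (weight is at least 50).
    (c): 48 (contractor's 92 disregarded) < 50 [not met]
    (d): 44 < 50 [not met]
  The agency does not carry Stage I.2.
The analysis ends at Stage I.2; the contractor prevails on this issue.
— Issue II —
At Stage II.1 the contractor must meet a clear and cogent showing (weight is at least 77): on (e) the weight is 80 (the agency's 89 is given no effect), which does reach 77, so (e) meets the standard; on (f) the weight is 78, ≥ 77, so (f) meets the standard.
  All elements met. The burden passes to the agency.
At Stage II.2 the agency must meet a clear and cogent showing (weight is at least 77): on (g) the weight is 77 (the contractor's 26 is given no effect), which does reach 77, so (g) meets the standard.
  The agency carries the last stage.
All stages carried — the agency prevails on this issue.
— Issue III —
At Stage III.1 the contractor must meet the preponderance of the evidence (weight is at least 52): on (h) the weight is 52 (the agency's 28 is given no effect), which does reach 52, so (h) meets the standard.
  Stage III.1 is satisfied; the onus moves to the agency.
At Stage III.2 the agency must meet the preponderance of the evidence (weight is at least 52): on (i) the weight is 51 (the contractor's 64 is given no effect), which does not reach 52, so (i) does not meet the standard.
  Not every element is met, so the agency fails to carry Stage III.2.
So the contractor prevails on this issue.
Per-issue: Issue I → contractor; Issue II → agency; Issue III → contractor. The contractor must prevail on a majority of issues; overall, the contractor prevails.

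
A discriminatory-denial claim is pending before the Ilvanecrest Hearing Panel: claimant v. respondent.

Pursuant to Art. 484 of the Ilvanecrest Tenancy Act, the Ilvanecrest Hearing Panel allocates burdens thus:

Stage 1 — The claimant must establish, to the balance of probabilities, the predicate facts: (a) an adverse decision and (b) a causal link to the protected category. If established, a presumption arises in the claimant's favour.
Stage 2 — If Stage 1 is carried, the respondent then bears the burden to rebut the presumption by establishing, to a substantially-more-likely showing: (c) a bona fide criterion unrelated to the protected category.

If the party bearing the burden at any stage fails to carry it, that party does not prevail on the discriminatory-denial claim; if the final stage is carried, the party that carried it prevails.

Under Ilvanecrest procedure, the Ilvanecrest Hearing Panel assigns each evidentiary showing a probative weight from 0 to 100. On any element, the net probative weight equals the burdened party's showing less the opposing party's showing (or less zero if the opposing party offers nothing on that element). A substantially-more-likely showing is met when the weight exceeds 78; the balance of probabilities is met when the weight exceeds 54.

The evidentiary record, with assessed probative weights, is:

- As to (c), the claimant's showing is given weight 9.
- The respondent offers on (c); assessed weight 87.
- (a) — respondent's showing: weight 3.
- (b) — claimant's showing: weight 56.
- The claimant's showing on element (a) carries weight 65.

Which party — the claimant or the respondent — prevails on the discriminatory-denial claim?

claimant

Stage 1 (claimant, the balance of probabilities, weight exceeds 54): (a) net 65−3=62 > 54 — meets; (b) 56 > 54 — meets.
  All elements met. The burden passes to the respondent.
Stage 2 (respondent, a substantially-more-likely showing, weight exceeds 78): (c) net 87−9=78 ≤ 78 — fails.
  The respondent does not carry Stage 2.
The analysis ends at Stage 2; the claimant prevails.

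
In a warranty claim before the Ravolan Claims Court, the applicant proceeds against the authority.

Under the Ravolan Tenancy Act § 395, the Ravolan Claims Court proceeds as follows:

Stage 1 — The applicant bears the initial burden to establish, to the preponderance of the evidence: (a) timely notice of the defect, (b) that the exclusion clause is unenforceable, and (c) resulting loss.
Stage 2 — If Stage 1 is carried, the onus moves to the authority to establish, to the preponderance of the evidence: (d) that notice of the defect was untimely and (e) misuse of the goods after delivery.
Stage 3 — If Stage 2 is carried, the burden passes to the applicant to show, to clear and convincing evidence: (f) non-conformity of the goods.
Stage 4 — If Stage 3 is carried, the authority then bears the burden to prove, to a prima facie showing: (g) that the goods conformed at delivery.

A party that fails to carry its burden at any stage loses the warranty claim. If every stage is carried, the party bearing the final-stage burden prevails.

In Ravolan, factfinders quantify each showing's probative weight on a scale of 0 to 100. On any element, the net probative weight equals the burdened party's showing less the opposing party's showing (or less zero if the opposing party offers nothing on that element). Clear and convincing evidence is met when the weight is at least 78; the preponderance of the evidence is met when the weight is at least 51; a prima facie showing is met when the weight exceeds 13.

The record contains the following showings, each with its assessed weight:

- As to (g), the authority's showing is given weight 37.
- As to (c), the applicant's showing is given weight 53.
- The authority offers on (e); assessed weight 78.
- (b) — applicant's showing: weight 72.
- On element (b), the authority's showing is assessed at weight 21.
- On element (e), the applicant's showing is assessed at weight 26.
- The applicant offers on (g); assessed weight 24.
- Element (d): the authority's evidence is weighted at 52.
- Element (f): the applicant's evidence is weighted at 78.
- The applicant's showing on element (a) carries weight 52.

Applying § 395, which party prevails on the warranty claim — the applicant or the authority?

applicant

Stage 1 — burden on applicant; standard: the preponderance of the evidence (weight is at least 51).
    (a): 52 ≥ 51 [met]
    (b): 72 − 21 = 51 ≥ 51 [met]
    (c): 53 ≥ 51 [met]
  Stage 1 is satisfied; the onus moves to the authority.
Stage 2 — burden on authority; standard: the preponderance of the evidence (weight is at least 51).
    (d): 52 ≥ 51 [met]
    (e): 78 − 26 = 52 ≥ 51 [met]
  The authority carries Stage 2; the applicant now bears the burden.
Stage 3 — burden on applicant; standard: clear and convincing evidence (weight is at least 78).
    (f): 78 ≥ 78 [met]
  Stage 3 carried; the burden shifts to the authority.
Stage 4 — burden on authority; standard: a prima facie showing (weight exceeds 13).
    (g): 37 − 24 = 13 ≤ 13 [not met]
  Stage 4 not carried; the authority fails its burden.
The analysis ends at Stage 4; the applicant prevails.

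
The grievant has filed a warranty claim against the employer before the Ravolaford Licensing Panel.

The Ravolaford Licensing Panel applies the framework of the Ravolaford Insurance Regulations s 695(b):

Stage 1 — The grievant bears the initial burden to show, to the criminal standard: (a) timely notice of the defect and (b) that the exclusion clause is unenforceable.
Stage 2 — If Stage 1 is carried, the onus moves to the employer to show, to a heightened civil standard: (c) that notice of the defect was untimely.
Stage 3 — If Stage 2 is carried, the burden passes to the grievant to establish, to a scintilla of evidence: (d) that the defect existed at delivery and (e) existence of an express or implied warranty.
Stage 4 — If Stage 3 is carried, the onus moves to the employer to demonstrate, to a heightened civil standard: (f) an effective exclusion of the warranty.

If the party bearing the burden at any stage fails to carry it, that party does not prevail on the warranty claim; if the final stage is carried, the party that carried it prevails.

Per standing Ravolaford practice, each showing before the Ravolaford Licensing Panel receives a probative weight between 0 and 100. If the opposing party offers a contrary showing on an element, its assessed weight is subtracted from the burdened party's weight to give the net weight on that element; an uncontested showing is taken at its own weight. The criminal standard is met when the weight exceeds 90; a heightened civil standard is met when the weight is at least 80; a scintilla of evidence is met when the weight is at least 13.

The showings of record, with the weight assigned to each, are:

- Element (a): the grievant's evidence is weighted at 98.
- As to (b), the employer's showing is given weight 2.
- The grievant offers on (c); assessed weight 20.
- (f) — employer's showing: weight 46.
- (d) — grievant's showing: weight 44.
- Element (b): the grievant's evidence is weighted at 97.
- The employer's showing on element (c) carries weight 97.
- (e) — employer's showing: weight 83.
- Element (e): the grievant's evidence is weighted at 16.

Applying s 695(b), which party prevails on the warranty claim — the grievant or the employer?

At Stage 1 the grievant must meet the criminal standard (weight exceeds 90): on (a) the weight is 98, which does exceed 90, so (a) meets the standard; on (b) the weight is 97 less the opposing 2 gives net 95, > 90, so (b) meets the standard.
  The grievant carries Stage 1; the employer now bears the burden.
At Stage 2 the employer must meet a heightened civil standard (weight is at least 80): on (c) the weight is 97 less the opposing 20 gives net 77, which does not reach 80, so (c) does not meet the standard.
  Stage 2 not carried; the employer fails its burden.
So the grievant prevails.

grievant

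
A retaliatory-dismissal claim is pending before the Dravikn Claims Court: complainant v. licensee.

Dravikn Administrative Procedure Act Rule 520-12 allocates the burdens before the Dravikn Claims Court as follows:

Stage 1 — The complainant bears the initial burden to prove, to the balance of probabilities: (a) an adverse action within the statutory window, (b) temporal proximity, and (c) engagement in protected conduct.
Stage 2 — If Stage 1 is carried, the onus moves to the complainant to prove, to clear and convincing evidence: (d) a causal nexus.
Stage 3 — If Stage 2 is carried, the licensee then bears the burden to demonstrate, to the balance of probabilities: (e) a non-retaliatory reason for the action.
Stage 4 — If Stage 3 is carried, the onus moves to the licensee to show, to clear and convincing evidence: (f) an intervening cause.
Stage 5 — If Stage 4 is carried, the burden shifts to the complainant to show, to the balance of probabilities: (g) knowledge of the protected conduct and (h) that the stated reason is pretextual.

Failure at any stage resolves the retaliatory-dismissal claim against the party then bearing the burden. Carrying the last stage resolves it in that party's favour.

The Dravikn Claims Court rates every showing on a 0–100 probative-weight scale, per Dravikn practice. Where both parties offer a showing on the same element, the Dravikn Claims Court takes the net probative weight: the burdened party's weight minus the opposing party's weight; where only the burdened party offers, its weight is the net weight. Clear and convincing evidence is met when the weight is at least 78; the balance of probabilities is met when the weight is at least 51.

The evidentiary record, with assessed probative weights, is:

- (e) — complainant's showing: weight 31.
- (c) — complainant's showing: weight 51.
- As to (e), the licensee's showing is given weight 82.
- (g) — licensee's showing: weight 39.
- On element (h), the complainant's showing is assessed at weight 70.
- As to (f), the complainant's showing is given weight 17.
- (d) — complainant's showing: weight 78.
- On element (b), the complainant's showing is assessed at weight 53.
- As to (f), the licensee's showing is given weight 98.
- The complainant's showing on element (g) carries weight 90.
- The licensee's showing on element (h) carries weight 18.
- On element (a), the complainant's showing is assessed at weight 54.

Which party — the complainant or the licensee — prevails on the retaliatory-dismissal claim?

Stage 1 (complainant, the balance of probabilities, weight is at least 51): (a) 54 ≥ 51 — meets; (b) 53 ≥ 51 — meets; (c) 51 ≥ 51 — meets.
  All elements met. The complainant retains the burden for Stage 2.
Stage 2 (complainant, clear and convincing evidence, weight is at least 78): (d) 78 ≥ 78 — meets.
  Stage 2 is satisfied; the onus moves to the licensee.
Stage 3 (licensee, the balance of probabilities, weight is at least 51): (e) net 82−31=51 ≥ 51 — meets.
  Stage 3 carried; the burden remains with the licensee.
Stage 4 (licensee, clear and convincing evidence, weight is at least 78): (f) net 98−17=81 ≥ 78 — meets.
  Stage 4 is satisfied; the onus moves to the complainant.
Stage 5 (complainant, the balance of probabilities, weight is at least 51): (g) net 90−39=51 ≥ 51 — meets; (h) net 70−18=52 ≥ 51 — meets.
  The complainant carries the last stage.
All stages carried — the complainant prevails.

complainant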